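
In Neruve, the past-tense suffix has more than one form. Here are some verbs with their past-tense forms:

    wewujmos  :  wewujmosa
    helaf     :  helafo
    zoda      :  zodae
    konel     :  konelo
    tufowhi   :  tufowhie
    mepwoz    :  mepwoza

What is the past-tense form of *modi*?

modie

Looking at the final sound of each stem: -a when the stem ends in a sibilant (*wewujmos*, *mepwoz*); -o when the stem ends in a non-sibilant consonant (*helaf*, *konel*); -e when the stem ends in a vowel (*zoda*, *tufowhi*).
*modi*: final sound = /i/, a vowel → -e → *modie*.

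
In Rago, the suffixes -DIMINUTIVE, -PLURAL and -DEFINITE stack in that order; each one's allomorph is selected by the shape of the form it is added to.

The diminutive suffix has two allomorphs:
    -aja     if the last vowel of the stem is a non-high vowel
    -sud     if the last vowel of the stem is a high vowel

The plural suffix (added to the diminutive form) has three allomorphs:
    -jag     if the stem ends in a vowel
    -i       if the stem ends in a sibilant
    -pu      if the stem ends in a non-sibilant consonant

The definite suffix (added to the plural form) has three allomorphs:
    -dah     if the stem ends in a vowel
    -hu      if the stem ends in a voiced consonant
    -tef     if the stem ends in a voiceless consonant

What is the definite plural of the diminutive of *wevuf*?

Since the last vowel of *wevuf* is /u/ (a high vowel), it takes -sud, giving *wevufsud*.
The diminutive form *wevufsud* — final sound /d/ (a non-sibilant consonant) → -pu → *wevufsudpu*.
The plural form *wevufsudpu*: final sound = /u/, a vowel → -dah → *wevufsudpudah*.

wevufsudpudah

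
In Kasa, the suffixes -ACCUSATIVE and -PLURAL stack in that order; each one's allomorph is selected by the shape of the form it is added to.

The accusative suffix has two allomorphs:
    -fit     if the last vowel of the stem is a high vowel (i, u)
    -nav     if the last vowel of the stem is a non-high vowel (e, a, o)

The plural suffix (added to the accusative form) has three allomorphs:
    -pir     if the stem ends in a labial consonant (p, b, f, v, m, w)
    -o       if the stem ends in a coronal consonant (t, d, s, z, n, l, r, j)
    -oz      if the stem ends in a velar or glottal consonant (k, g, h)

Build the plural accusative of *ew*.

ewnavpir

The last vowel of *ew* is /e/, which is a non-high vowel, so the accusative suffix is -nav, giving *ewnav*.
The final consonant of the accusative form *ewnav* is /v/, which is labial, so the plural suffix is -pir, giving *ewnavpir*.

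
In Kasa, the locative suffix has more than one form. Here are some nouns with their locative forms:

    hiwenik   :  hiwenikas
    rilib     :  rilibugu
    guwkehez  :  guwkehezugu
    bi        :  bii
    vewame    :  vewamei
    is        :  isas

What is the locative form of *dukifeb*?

The alternation tracks the final sound of the stem — -as when the stem ends in a voiceless consonant (*hiwenik*, *is*); -ugu when the stem ends in a voiced consonant (*rilib*, *guwkehez*); -i when the stem ends in a vowel (*bi*, *vewame*).
Since the final sound of *dukifeb* is /b/ (a voiced consonant), it takes -ugu, giving *dukifebugu*.

dukifebugu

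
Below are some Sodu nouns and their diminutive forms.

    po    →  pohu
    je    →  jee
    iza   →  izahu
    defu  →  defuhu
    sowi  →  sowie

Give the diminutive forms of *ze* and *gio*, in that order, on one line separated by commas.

The suffix is conditioned by the last vowel: -e when the last vowel of the stem is a front vowel (*je*, *sowi*); -hu when the last vowel of the stem is a back vowel (*po*, *iza*, *defu*).
*ze*: last vowel = /e/, a front vowel → -e → *zee*.
The last vowel of *gio* is /o/, which is a back vowel, so the suffix is -hu, giving *giohu*.

zee, giohu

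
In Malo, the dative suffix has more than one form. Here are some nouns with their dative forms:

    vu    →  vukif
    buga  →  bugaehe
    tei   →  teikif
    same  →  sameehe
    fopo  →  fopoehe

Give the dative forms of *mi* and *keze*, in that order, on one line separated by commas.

Looking at the last vowel of each stem: -kif when the last vowel of the stem is a high vowel (*vu*, *tei*); -ehe when the last vowel of the stem is a non-high vowel (*buga*, *same*, *fopo*).
*mi*: last vowel = /i/, a high vowel → -kif → *mikif*.
*keze*: last vowel = /e/, a non-high vowel → -ehe → *kezeehe*.

mikif, kezeehe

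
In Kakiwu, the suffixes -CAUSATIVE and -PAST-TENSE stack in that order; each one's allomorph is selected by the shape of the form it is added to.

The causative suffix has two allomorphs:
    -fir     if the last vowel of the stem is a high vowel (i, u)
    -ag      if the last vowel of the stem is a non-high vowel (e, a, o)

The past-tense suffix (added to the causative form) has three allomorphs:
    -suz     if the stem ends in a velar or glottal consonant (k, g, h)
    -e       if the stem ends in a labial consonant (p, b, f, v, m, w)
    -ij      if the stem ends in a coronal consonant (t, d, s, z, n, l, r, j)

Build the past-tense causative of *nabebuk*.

nabebukfirij

*nabebuk*: last vowel = /u/, a high vowel → -fir → *nabebukfir*.
Since the final consonant of the causative form *nabebukfir* is /r/ (coronal), it takes -ij, giving *nabebukfirij*.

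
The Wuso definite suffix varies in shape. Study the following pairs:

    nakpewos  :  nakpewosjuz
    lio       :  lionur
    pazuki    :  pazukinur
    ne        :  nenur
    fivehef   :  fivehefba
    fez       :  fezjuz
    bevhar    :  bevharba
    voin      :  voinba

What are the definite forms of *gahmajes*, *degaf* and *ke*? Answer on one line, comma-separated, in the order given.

Looking at the final sound of each stem: -juz when the stem ends in a sibilant (*nakpewos*, *fez*); -ba when the stem ends in a non-sibilant consonant (*fivehef*, *bevhar*, *voin*); -nur when the stem ends in a vowel (*lio*, *pazuki*, *ne*).
*gahmajes*: final sound = /s/, a sibilant → -juz → *gahmajesjuz*.
*degaf* — final sound /f/ (a non-sibilant consonant) → -ba → *degafba*.
The final sound of *ke* is /e/, which is a vowel, so the suffix is -nur, giving *kenur*.

gahmajesjuz, degafba, kenur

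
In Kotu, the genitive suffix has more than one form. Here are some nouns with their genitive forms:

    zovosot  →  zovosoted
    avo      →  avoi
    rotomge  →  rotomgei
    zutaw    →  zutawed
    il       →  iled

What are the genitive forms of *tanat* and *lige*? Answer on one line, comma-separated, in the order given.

Looking at the final sound of each stem: -ed when the stem ends in a consonant (*zovosot*, *zutaw*, *il*); -i when the stem ends in a vowel (*avo*, *rotomge*).
*tanat* — final sound /t/ (a consonant) → -ed → *tanated*.
The final sound of *lige* is /e/, which is a vowel, so the suffix is -i, giving *ligei*.

tanated, ligei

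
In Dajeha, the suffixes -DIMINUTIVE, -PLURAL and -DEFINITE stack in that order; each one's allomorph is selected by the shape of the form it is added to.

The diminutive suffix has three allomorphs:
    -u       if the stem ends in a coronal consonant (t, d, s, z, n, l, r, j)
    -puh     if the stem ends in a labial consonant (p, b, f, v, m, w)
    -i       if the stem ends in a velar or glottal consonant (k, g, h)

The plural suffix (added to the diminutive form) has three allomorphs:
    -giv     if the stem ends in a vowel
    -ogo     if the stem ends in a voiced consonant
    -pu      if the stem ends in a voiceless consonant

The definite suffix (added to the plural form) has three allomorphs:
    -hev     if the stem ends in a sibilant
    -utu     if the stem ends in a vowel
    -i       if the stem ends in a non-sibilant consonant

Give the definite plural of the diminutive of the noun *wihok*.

*wihok*: final consonant = /k/, velar/glottal → -i → *wihoki*.
The final sound of the diminutive form *wihoki* is /i/, which is a vowel, so the plural suffix is -giv, giving *wihokigiv*.
The plural form *wihokigiv*: final sound = /v/, a non-sibilant consonant → -i → *wihokigivi*.

wihokigivi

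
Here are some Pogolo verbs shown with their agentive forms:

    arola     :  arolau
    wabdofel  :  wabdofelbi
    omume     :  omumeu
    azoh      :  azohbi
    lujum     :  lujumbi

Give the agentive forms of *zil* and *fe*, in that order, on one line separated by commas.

zilbi, feu

The pattern is consonant vs. vowel: -bi when the stem ends in a consonant (*wabdofel*, *azoh*, *lujum*); -u when the stem ends in a vowel (*arola*, *omume*).
*zil*: final sound = /l/, a consonant → -bi → *zilbi*.
*fe* — final sound /e/ (a vowel) → -u → *feu*.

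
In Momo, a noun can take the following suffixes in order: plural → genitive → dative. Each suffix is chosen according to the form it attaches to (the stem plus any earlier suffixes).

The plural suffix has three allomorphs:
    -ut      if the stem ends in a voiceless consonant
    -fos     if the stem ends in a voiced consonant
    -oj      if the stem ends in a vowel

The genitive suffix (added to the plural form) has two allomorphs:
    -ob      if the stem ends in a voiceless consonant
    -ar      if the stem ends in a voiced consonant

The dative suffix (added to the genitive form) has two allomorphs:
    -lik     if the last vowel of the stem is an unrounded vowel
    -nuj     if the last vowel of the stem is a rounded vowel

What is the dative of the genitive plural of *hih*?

*hih*: final sound = /h/, a voiceless consonant → -ut → *hihut*.
The final consonant of the plural form *hihut* is /t/, which is voiceless, so the genitive suffix is -ob, giving *hihutob*.
Since the last vowel of the genitive form *hihutob* is /o/ (a rounded vowel), it takes -nuj, giving *hihutobnuj*.

hihutobnuj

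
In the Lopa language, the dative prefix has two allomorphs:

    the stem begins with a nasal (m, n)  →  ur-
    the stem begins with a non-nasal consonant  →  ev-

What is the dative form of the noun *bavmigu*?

*bavmigu* — first consonant /b/ (non-nasal) → ev- → *evbavmigu*.

evbavmigu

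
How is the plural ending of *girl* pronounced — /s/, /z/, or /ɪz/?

The stem *girl* ends in a voiced non-sibilant sound.
The plural suffix surfaces as /ɪz/ after sibilants, /s/ after other voiceless consonants, and /z/ after other voiced sounds.
So the plural -s on *girl* is pronounced /z/.

/z/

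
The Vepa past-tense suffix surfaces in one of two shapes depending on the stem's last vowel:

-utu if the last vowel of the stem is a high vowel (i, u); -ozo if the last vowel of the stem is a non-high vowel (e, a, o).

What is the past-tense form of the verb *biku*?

bikuutu

Since the last vowel of *biku* is /u/ (a high vowel), it takes -utu, giving *bikuutu*.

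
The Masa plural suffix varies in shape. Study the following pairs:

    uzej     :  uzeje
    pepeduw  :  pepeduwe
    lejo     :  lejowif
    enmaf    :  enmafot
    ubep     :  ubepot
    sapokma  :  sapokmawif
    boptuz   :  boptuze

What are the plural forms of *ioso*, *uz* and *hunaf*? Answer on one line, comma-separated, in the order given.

iosowif, uze, hunafot

The alternation tracks the final sound of the stem — -ot when the stem ends in a voiceless consonant (*enmaf*, *ubep*); -e when the stem ends in a voiced consonant (*uzej*, *pepeduw*, *boptuz*); -wif when the stem ends in a vowel (*lejo*, *sapokma*).
*ioso*: final sound = /o/, a vowel → -wif → *iosowif*.
*uz*: final sound = /z/, a voiced consonant → -e → *uze*.
*hunaf* — final sound /f/ (a voiceless consonant) → -ot → *hunafot*.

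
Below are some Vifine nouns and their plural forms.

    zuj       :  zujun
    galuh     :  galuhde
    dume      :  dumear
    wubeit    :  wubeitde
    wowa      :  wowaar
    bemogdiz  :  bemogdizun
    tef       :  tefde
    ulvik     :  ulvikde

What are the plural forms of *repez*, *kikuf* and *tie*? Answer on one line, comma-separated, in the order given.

repezun, kikufde, tiear

The alternation tracks the final sound of the stem — -de when the stem ends in a voiceless consonant (*galuh*, *wubeit*, *tef*, *ulvik*); -un when the stem ends in a voiced consonant (*zuj*, *bemogdiz*); -ar when the stem ends in a vowel (*dume*, *wowa*).
*repez* — final sound /z/ (a voiced consonant) → -un → *repezun*.
Since the final sound of *kikuf* is /f/ (a voiceless consonant), it takes -de, giving *kikufde*.
*tie*: final sound = /e/, a vowel → -ar → *tiear*.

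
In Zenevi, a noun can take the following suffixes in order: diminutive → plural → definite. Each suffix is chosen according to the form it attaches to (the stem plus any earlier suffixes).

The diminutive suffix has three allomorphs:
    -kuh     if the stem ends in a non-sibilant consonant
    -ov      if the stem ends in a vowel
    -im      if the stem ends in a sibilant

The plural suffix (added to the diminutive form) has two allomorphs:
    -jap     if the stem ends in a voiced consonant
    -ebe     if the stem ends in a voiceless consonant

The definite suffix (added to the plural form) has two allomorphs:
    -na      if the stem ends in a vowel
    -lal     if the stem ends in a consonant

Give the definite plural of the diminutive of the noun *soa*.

*soa*: final sound = /a/, a vowel → -ov → *soaov*.
The diminutive form *soaov* — final consonant /v/ (voiced) → -jap → *soaovjap*.
Since the final sound of the plural form *soaovjap* is /p/ (a consonant), it takes -lal, giving *soaovjaplal*.

soaovjaplal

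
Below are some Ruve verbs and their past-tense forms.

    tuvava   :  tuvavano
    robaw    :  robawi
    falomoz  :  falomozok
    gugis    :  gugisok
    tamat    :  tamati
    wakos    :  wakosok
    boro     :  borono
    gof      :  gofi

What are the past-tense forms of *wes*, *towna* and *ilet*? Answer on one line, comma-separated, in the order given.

The pattern is sibilance of the final sound: -ok when the stem ends in a sibilant (*falomoz*, *gugis*, *wakos*); -i when the stem ends in a non-sibilant consonant (*robaw*, *tamat*, *gof*); -no when the stem ends in a vowel (*tuvava*, *boro*).
*wes* — final sound /s/ (a sibilant) → -ok → *wesok*.
Since the final sound of *towna* is /a/ (a vowel), it takes -no, giving *townano*.
*ilet*: final sound = /t/, a non-sibilant consonant → -i → *ileti*.

wesok, townano, ileti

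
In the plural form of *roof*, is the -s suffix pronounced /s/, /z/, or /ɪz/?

/s/

The stem *roof* ends in a voiceless non-sibilant consonant.
The plural suffix surfaces as /ɪz/ after sibilants, /s/ after other voiceless consonants, and /z/ after other voiced sounds.
So the plural -s on *roof* is pronounced /s/.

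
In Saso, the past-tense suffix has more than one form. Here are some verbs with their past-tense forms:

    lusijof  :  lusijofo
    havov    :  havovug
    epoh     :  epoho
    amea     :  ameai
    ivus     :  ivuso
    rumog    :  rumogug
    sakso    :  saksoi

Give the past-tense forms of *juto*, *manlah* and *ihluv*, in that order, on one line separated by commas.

The alternation tracks the final sound of the stem — -o when the stem ends in a voiceless consonant (*lusijof*, *epoh*, *ivus*); -ug when the stem ends in a voiced consonant (*havov*, *rumog*); -i when the stem ends in a vowel (*amea*, *sakso*).
*juto* — final sound /o/ (a vowel) → -i → *jutoi*.
*manlah* — final sound /h/ (a voiceless consonant) → -o → *manlaho*.
*ihluv*: final sound = /v/, a voiced consonant → -ug → *ihluvug*.

jutoi, manlaho, ihluvug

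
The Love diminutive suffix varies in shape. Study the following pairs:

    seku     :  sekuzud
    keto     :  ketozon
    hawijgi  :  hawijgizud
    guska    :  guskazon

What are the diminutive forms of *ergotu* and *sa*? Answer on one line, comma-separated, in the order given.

The alternation tracks the last vowel of the stem — -zud when the last vowel of the stem is a high vowel (*seku*, *hawijgi*); -zon when the last vowel of the stem is a non-high vowel (*keto*, *guska*).
The last vowel of *ergotu* is /u/, which is a high vowel, so the suffix is -zud, giving *ergotuzud*.
The last vowel of *sa* is /a/, which is a non-high vowel, so the suffix is -zon, giving *sazon*.

ergotuzud, sazon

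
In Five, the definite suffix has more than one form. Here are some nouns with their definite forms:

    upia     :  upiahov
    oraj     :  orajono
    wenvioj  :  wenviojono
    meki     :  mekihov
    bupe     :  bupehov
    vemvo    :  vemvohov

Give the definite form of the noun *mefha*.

Looking at the final sound of each stem: -ono when the stem ends in a consonant (*oraj*, *wenvioj*); -hov when the stem ends in a vowel (*upia*, *meki*, *bupe*, *vemvo*).
Since the final sound of *mefha* is /a/ (a vowel), it takes -hov, giving *mefhahov*.

mefhahov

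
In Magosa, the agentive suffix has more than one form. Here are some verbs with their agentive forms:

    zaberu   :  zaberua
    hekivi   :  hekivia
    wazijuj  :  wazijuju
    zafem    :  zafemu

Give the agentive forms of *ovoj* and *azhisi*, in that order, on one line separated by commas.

ovoju, azhisia

The pattern is consonant vs. vowel: -u when the stem ends in a consonant (*wazijuj*, *zafem*); -a when the stem ends in a vowel (*zaberu*, *hekivi*).
*ovoj* — final sound /j/ (a consonant) → -u → *ovoju*.
*azhisi*: final sound = /i/, a vowel → -a → *azhisia*.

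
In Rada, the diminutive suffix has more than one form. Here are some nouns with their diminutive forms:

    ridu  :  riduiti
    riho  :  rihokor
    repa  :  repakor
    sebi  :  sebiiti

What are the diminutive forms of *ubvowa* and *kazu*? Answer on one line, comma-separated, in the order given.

The pattern is height harmony: -iti when the last vowel of the stem is a high vowel (*ridu*, *sebi*); -kor when the last vowel of the stem is a non-high vowel (*riho*, *repa*).
The last vowel of *ubvowa* is /a/, which is a non-high vowel, so the suffix is -kor, giving *ubvowakor*.
Since the last vowel of *kazu* is /u/ (a high vowel), it takes -iti, giving *kazuiti*.

ubvowakor, kazuiti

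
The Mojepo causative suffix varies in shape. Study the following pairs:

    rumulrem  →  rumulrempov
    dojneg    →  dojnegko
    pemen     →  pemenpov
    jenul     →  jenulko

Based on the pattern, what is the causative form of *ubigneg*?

The alternation tracks the final consonant of the stem — -pov when the stem ends in a nasal (*rumulrem*, *pemen*); -ko when the stem ends in a non-nasal consonant (*dojneg*, *jenul*).
Since the final consonant of *ubigneg* is /g/ (non-nasal), it takes -ko, giving *ubignegko*.

ubignegko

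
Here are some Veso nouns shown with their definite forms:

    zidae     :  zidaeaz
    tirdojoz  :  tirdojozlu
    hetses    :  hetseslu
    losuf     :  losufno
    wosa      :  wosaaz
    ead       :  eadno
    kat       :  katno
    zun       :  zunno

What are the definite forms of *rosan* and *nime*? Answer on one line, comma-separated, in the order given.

rosanno, nimeaz

The suffix is conditioned by the final sound: -lu when the stem ends in a sibilant (*tirdojoz*, *hetses*); -no when the stem ends in a non-sibilant consonant (*losuf*, *ead*, *kat*, *zun*); -az when the stem ends in a vowel (*zidae*, *wosa*).
The final sound of *rosan* is /n/, which is a non-sibilant consonant, so the suffix is -no, giving *rosanno*.
The final sound of *nime* is /e/, which is a vowel, so the suffix is -az, giving *nimeaz*.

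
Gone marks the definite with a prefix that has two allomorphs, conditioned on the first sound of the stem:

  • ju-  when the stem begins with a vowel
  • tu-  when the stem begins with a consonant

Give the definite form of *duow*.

Since the first sound of *duow* is /d/ (a consonant), it takes tu-, giving *tuduow*.

tuduow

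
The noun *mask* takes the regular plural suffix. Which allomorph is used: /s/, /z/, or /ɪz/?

/s/

The stem *mask* ends in a voiceless non-sibilant consonant.
The plural suffix surfaces as /ɪz/ after sibilants, /s/ after other voiceless consonants, and /z/ after other voiced sounds.
So the plural -s on *mask* is pronounced /s/.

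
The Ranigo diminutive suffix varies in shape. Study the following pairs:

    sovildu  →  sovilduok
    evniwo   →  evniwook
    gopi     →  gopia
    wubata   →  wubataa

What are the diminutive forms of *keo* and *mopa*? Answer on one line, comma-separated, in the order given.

The suffix is conditioned by the last vowel: -ok when the last vowel of the stem is a rounded vowel (*sovildu*, *evniwo*); -a when the last vowel of the stem is an unrounded vowel (*gopi*, *wubata*).
The last vowel of *keo* is /o/, which is a rounded vowel, so the suffix is -ok, giving *keook*.
The last vowel of *mopa* is /a/, which is an unrounded vowel, so the suffix is -a, giving *mopaa*.

keook, mopaa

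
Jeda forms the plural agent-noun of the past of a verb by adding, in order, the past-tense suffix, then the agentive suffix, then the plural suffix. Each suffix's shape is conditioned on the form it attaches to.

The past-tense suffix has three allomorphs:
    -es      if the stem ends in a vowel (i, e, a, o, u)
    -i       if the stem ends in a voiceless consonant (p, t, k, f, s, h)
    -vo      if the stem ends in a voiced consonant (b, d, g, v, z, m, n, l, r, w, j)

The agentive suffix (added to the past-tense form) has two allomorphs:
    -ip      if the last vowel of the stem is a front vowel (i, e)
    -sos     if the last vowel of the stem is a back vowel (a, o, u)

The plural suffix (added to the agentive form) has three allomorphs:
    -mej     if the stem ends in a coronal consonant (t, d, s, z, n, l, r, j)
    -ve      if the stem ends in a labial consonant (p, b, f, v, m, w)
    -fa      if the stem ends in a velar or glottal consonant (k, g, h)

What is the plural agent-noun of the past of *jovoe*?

*jovoe* — final sound /e/ (a vowel) → -es → *jovoees*.
The past-tense form *jovoees*: last vowel = /e/, a front vowel → -ip → *jovoeesip*.
The final consonant of the agentive form *jovoeesip* is /p/, which is labial, so the plural suffix is -ve, giving *jovoeesipve*.

jovoeesipve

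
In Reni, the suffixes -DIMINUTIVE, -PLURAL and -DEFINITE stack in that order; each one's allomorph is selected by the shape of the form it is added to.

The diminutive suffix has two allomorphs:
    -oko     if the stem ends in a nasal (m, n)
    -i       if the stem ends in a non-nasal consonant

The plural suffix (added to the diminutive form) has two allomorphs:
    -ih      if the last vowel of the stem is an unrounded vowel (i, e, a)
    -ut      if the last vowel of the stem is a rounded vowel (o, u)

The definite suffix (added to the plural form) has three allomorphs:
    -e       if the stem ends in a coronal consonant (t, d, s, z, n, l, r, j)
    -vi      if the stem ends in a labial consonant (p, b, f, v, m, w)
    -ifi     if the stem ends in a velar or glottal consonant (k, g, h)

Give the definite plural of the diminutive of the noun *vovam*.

*vovam* — final consonant /m/ (a nasal) → -oko → *vovamoko*.
The diminutive form *vovamoko* — last vowel /o/ (a rounded vowel) → -ut → *vovamokout*.
The plural form *vovamokout*: final consonant = /t/, coronal → -e → *vovamokoute*.

vovamokoute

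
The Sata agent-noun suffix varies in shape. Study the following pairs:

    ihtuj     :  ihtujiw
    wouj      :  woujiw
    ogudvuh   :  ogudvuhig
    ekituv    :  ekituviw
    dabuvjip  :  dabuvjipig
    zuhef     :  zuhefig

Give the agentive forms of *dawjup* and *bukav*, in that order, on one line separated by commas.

dawjupig, bukaviw

The suffix is conditioned by the final consonant: -ig when the stem ends in a voiceless consonant (*ogudvuh*, *dabuvjip*, *zuhef*); -iw when the stem ends in a voiced consonant (*ihtuj*, *wouj*, *ekituv*).
The final consonant of *dawjup* is /p/, which is voiceless, so the suffix is -ig, giving *dawjupig*.
Since the final consonant of *bukav* is /v/ (voiced), it takes -iw, giving *bukaviw*.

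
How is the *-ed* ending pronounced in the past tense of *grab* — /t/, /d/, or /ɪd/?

The stem *grab* ends in a voiced sound other than /d/.
The -ed suffix is realized as /ɪd/ after /t, d/; as /t/ after other voiceless consonants; and as /d/ after other voiced sounds.
So -ed on *grab* is pronounced /d/.

/d/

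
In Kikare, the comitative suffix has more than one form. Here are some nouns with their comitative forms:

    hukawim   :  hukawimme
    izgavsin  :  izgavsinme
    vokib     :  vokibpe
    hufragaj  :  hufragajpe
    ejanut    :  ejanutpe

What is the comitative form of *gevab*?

The alternation tracks the final consonant of the stem — -me when the stem ends in a nasal (*hukawim*, *izgavsin*); -pe when the stem ends in a non-nasal consonant (*vokib*, *hufragaj*, *ejanut*).
*gevab* — final consonant /b/ (non-nasal) → -pe → *gevabpe*.

gevabpe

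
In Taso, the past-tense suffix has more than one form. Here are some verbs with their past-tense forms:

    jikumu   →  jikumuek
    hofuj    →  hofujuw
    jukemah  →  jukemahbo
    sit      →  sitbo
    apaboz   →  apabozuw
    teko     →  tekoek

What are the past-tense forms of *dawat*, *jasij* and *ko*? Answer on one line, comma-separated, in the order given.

dawatbo, jasijuw, koek

The pattern is voicing of the final sound: -bo when the stem ends in a voiceless consonant (*jukemah*, *sit*); -uw when the stem ends in a voiced consonant (*hofuj*, *apaboz*); -ek when the stem ends in a vowel (*jikumu*, *teko*).
*dawat*: final sound = /t/, a voiceless consonant → -bo → *dawatbo*.
The final sound of *jasij* is /j/, which is a voiced consonant, so the suffix is -uw, giving *jasijuw*.
The final sound of *ko* is /o/, which is a vowel, so the suffix is -ek, giving *koek*.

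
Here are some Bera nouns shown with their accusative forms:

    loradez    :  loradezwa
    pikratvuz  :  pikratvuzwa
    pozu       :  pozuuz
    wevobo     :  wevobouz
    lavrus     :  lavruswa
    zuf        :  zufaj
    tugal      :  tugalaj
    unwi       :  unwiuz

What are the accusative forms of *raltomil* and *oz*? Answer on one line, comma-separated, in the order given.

raltomilaj, ozwa

The pattern is sibilance of the final sound: -wa when the stem ends in a sibilant (*loradez*, *pikratvuz*, *lavrus*); -aj when the stem ends in a non-sibilant consonant (*zuf*, *tugal*); -uz when the stem ends in a vowel (*pozu*, *wevobo*, *unwi*).
Since the final sound of *raltomil* is /l/ (a non-sibilant consonant), it takes -aj, giving *raltomilaj*.
Since the final sound of *oz* is /z/ (a sibilant), it takes -wa, giving *ozwa*.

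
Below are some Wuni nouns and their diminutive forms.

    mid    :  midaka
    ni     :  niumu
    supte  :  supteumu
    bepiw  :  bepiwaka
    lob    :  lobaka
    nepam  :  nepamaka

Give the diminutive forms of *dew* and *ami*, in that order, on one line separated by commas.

The alternation tracks the final sound of the stem — -aka when the stem ends in a consonant (*mid*, *bepiw*, *lob*, *nepam*); -umu when the stem ends in a vowel (*ni*, *supte*).
*dew*: final sound = /w/, a consonant → -aka → *dewaka*.
The final sound of *ami* is /i/, which is a vowel, so the suffix is -umu, giving *amiumu*.

dewaka, amiumu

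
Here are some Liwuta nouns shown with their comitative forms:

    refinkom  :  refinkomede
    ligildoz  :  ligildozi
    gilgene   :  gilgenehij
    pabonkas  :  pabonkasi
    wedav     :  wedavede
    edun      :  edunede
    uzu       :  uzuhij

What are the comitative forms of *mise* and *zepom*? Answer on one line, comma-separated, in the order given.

misehij, zepomede

The alternation tracks the final sound of the stem — -i when the stem ends in a sibilant (*ligildoz*, *pabonkas*); -ede when the stem ends in a non-sibilant consonant (*refinkom*, *wedav*, *edun*); -hij when the stem ends in a vowel (*gilgene*, *uzu*).
Since the final sound of *mise* is /e/ (a vowel), it takes -hij, giving *misehij*.
*zepom*: final sound = /m/, a non-sibilant consonant → -ede → *zepomede*.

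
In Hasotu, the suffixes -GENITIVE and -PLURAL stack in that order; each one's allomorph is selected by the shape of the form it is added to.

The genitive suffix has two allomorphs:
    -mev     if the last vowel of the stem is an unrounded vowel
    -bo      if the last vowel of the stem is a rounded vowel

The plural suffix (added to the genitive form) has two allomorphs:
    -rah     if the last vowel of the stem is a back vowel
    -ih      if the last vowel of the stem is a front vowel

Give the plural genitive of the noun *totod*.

totodborah

The last vowel of *totod* is /o/, which is a rounded vowel, so the genitive suffix is -bo, giving *totodbo*.
The last vowel of the genitive form *totodbo* is /o/, which is a back vowel, so the plural suffix is -rah, giving *totodborah*.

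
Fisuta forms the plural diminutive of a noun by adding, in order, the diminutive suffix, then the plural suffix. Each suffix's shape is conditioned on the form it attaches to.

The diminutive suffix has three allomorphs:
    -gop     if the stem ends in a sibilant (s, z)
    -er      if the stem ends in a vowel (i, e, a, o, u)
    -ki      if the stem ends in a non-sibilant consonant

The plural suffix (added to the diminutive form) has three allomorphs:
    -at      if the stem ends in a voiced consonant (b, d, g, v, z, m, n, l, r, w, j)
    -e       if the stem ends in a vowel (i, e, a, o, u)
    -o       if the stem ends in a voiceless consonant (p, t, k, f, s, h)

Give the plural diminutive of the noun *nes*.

nesgopo

*nes* — final sound /s/ (a sibilant) → -gop → *nesgop*.
The diminutive form *nesgop* — final sound /p/ (a voiceless consonant) → -o → *nesgopo*.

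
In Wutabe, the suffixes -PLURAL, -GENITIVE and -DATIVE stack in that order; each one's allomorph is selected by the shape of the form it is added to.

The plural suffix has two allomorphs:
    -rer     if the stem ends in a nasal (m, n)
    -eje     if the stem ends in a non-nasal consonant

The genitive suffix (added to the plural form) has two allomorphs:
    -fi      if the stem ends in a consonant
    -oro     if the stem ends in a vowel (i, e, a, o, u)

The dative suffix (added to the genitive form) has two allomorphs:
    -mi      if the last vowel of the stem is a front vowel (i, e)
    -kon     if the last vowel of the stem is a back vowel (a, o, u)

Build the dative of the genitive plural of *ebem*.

The final consonant of *ebem* is /m/, which is a nasal, so the plural suffix is -rer, giving *ebemrer*.
The plural form *ebemrer*: final sound = /r/, a consonant → -fi → *ebemrerfi*.
Since the last vowel of the genitive form *ebemrerfi* is /i/ (a front vowel), it takes -mi, giving *ebemrerfimi*.

ebemrerfimi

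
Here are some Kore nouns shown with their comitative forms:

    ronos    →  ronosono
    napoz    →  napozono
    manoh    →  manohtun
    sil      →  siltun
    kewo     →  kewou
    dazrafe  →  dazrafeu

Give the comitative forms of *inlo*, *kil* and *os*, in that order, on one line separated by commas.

The pattern is sibilance of the final sound: -ono when the stem ends in a sibilant (*ronos*, *napoz*); -tun when the stem ends in a non-sibilant consonant (*manoh*, *sil*); -u when the stem ends in a vowel (*kewo*, *dazrafe*).
*inlo*: final sound = /o/, a vowel → -u → *inlou*.
Since the final sound of *kil* is /l/ (a non-sibilant consonant), it takes -tun, giving *kiltun*.
Since the final sound of *os* is /s/ (a sibilant), it takes -ono, giving *osono*.

inlou, kiltun, osono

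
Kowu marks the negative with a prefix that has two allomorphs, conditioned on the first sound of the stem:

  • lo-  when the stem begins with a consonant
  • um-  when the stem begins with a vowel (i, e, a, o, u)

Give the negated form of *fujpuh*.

lofujpuh

Since the first sound of *fujpuh* is /f/ (a consonant), it takes lo-, giving *lofujpuh*.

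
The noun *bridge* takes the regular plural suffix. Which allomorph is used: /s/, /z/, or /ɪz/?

The stem *bridge* ends in a sibilant (/s, z, ʃ, ʒ, tʃ, dʒ/).
The plural suffix surfaces as /ɪz/ after sibilants, /s/ after other voiceless consonants, and /z/ after other voiced sounds.
So the plural -s on *bridge* is pronounced /ɪz/.

/ɪz/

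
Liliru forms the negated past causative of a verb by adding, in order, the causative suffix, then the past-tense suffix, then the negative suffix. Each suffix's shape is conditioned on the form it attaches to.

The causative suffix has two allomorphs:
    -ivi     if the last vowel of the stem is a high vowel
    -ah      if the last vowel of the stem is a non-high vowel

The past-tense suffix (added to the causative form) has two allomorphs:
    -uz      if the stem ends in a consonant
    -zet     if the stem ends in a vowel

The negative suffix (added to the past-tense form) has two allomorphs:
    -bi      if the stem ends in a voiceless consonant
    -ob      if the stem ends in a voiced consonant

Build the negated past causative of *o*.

oahuzob

*o*: last vowel = /o/, a non-high vowel → -ah → *oah*.
The causative form *oah* — final sound /h/ (a consonant) → -uz → *oahuz*.
Since the final consonant of the past-tense form *oahuz* is /z/ (voiced), it takes -ob, giving *oahuzob*.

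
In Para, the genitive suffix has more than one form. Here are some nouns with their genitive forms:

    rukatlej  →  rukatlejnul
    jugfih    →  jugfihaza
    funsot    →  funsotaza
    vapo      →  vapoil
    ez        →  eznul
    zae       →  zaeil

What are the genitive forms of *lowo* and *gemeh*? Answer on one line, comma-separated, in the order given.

lowoil, gemehaza

The pattern is voicing of the final sound: -aza when the stem ends in a voiceless consonant (*jugfih*, *funsot*); -nul when the stem ends in a voiced consonant (*rukatlej*, *ez*); -il when the stem ends in a vowel (*vapo*, *zae*).
Since the final sound of *lowo* is /o/ (a vowel), it takes -il, giving *lowoil*.
*gemeh*: final sound = /h/, a voiceless consonant → -aza → *gemehaza*.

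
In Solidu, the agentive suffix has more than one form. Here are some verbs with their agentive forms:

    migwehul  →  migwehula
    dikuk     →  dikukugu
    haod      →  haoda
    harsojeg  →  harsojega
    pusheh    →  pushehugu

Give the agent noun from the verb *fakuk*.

The alternation tracks the final consonant of the stem — -ugu when the stem ends in a voiceless consonant (*dikuk*, *pusheh*); -a when the stem ends in a voiced consonant (*migwehul*, *haod*, *harsojeg*).
*fakuk*: final consonant = /k/, voiceless → -ugu → *fakukugu*.

fakukugu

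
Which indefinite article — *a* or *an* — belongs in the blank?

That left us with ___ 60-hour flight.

The indefinite article is chosen by the initial *sound* of the following word, not its spelling.
The number *60* is spoken "sixty", beginning with /ˈsɪksti/ — a consonant sound.
So the article is *a*: That left us with a 60-hour flight.

a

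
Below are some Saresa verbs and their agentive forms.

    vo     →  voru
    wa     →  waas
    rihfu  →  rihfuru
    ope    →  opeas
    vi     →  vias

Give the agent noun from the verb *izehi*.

The alternation tracks the last vowel of the stem — -ru when the last vowel of the stem is a rounded vowel (*vo*, *rihfu*); -as when the last vowel of the stem is an unrounded vowel (*wa*, *ope*, *vi*).
*izehi*: last vowel = /i/, an unrounded vowel → -as → *izehias*.

izehias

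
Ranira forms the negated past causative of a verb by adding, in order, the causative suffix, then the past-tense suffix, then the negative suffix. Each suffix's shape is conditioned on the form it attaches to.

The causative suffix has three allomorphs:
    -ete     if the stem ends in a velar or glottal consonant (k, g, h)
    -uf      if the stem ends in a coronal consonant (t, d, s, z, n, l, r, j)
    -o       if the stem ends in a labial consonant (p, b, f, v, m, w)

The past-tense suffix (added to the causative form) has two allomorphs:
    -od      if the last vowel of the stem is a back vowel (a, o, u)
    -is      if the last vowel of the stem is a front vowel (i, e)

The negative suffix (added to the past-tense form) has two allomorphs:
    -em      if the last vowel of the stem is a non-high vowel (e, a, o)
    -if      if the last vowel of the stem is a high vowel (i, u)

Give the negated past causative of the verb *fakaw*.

fakawoodem

Since the final consonant of *fakaw* is /w/ (labial), it takes -o, giving *fakawo*.
Since the last vowel of the causative form *fakawo* is /o/ (a back vowel), it takes -od, giving *fakawood*.
The past-tense form *fakawood* — last vowel /o/ (a non-high vowel) → -em → *fakawoodem*.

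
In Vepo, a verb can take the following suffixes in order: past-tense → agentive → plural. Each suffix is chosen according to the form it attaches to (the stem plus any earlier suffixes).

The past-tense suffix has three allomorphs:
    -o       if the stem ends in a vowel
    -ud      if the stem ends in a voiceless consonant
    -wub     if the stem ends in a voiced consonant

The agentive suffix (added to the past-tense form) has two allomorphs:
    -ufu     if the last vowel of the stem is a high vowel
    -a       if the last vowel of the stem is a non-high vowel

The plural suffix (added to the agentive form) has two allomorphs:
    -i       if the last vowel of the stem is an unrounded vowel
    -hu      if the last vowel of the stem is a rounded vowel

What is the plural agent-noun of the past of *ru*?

*ru*: final sound = /u/, a vowel → -o → *ruo*.
Since the last vowel of the past-tense form *ruo* is /o/ (a non-high vowel), it takes -a, giving *ruoa*.
The last vowel of the agentive form *ruoa* is /a/, which is an unrounded vowel, so the plural suffix is -i, giving *ruoai*.

ruoai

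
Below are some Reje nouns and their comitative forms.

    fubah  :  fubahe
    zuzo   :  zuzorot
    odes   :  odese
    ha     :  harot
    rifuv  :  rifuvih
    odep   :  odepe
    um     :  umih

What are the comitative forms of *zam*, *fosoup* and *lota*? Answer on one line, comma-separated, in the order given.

Looking at the final sound of each stem: -e when the stem ends in a voiceless consonant (*fubah*, *odes*, *odep*); -ih when the stem ends in a voiced consonant (*rifuv*, *um*); -rot when the stem ends in a vowel (*zuzo*, *ha*).
*zam*: final sound = /m/, a voiced consonant → -ih → *zamih*.
Since the final sound of *fosoup* is /p/ (a voiceless consonant), it takes -e, giving *fosoupe*.
Since the final sound of *lota* is /a/ (a vowel), it takes -rot, giving *lotarot*.

zamih, fosoupe, lotarot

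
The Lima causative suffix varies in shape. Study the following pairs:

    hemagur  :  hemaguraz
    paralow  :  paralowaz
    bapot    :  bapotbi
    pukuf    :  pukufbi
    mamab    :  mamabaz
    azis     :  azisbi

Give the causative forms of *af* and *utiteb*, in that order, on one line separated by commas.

afbi, utitebaz

The alternation tracks the final consonant of the stem — -bi when the stem ends in a voiceless consonant (*bapot*, *pukuf*, *azis*); -az when the stem ends in a voiced consonant (*hemagur*, *paralow*, *mamab*).
The final consonant of *af* is /f/, which is voiceless, so the suffix is -bi, giving *afbi*.
*utiteb*: final consonant = /b/, voiced → -az → *utitebaz*.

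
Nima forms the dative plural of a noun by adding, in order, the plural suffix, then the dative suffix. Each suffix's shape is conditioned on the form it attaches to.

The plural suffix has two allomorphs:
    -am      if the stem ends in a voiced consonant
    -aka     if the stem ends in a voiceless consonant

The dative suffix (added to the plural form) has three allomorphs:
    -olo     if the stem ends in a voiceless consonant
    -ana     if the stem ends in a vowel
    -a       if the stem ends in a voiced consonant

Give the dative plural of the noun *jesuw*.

*jesuw* — final consonant /w/ (voiced) → -am → *jesuwam*.
The plural form *jesuwam*: final sound = /m/, a voiced consonant → -a → *jesuwama*.

jesuwama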